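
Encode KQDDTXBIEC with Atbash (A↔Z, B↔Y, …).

PJWWGCYRVX

K(10) → P(15)
Q(16) → J(9)
D(3) → W(22)
D(3) → W(22)
T(19) → G(6)
X(23) → C(2)
B(1) → Y(24)
I(8) → R(17)
E(4) → V(21)
C(2) → X(23)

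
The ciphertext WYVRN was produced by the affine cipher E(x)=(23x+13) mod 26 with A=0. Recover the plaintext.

The inverse of 23 mod 26 is 17, since 23·17=391≡1. Apply D(y)=17·(y−13) mod 26:
W(22): 17·(22−13)=153≡23 → X
Y(24): 17·(24−13)=187≡5 → F
V(21): 17·(21−13)=136≡6 → G
R(17): 17·(17−13)=68≡16 → Q
N(13): 17·(13−13)=0 → A

XFGQA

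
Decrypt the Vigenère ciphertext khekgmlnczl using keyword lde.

zeazdiakyoi

Repeat the key across the ciphertext: ldeldeldeld
k(10)−l(11): -1≡25 → z
h(7)−d(3): 4 → e
e(4)−e(4): 0 → a
k(10)−l(11): -1≡25 → z
g(6)−d(3): 3 → d
m(12)−e(4): 8 → i
l(11)−l(11): 0 → a
n(13)−d(3): 10 → k
c(2)−e(4): -2≡24 → y
z(25)−l(11): 14 → o
l(11)−d(3): 8 → i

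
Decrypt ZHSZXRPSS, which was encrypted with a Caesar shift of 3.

WEPWUOMPP

Z(25): 25−3=22 → W
H(7): 7−3=4 → E
S(18): 18−3=15 → P
Z(25): 25−3=22 → W
X(23): 23−3=20 → U
R(17): 17−3=14 → O
P(15): 15−3=12 → M
S(18): 18−3=15 → P
S(18): 18−3=15 → P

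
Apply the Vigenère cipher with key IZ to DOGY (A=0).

Repeat the key across the message: IZIZ
D(3)+I(8): 11 → L
O(14)+Z(25): 39≡13 → N
G(6)+I(8): 14 → O
Y(24)+Z(25): 49≡23 → X

LNOX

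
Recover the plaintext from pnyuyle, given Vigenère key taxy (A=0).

wnbwflh

Repeat the key across the ciphertext: taxytax
p(15)−t(19): -4≡22 → w
n(13)−a(0): 13 → n
y(24)−x(23): 1 → b
u(20)−y(24): -4≡22 → w
y(24)−t(19): 5 → f
l(11)−a(0): 11 → l
e(4)−x(23): -19≡7 → h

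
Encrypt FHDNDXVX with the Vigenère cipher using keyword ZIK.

Repeat the key across the message: ZIKZIKZI
F(5)+Z(25): 30≡4 → E
H(7)+I(8): 15 → P
D(3)+K(10): 13 → N
N(13)+Z(25): 38≡12 → M
D(3)+I(8): 11 → L
X(23)+K(10): 33≡7 → H
V(21)+Z(25): 46≡20 → U
X(23)+I(8): 31≡5 → F

EPNMLHUF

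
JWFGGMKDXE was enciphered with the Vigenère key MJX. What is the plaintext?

XNIUXPYUAS

Repeat the key across the ciphertext: MJXMJXMJXM
J(9)−M(12): -3≡23 → X
W(22)−J(9): 13 → N
F(5)−X(23): -18≡8 → I
G(6)−M(12): -6≡20 → U
G(6)−J(9): -3≡23 → X
M(12)−X(23): -11≡15 → P
K(10)−M(12): -2≡24 → Y
D(3)−J(9): -6≡20 → U
X(23)−X(23): 0 → A
E(4)−M(12): -8≡18 → S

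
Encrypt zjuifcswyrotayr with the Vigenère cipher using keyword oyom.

nhiutagimpcfowf

Repeat the key across the message: oyomoyomoyomoyo
z(25)+o(14): 39≡13 → n
j(9)+y(24): 33≡7 → h
u(20)+o(14): 34≡8 → i
i(8)+m(12): 20 → u
f(5)+o(14): 19 → t
c(2)+y(24): 26≡0 → a
s(18)+o(14): 32≡6 → g
w(22)+m(12): 34≡8 → i
y(24)+o(14): 38≡12 → m
r(17)+y(24): 41≡15 → p
o(14)+o(14): 28≡2 → c
t(19)+m(12): 31≡5 → f
a(0)+o(14): 14 → o
y(24)+y(24): 48≡22 → w
r(17)+o(14): 31≡5 → f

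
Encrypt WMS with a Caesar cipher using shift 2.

YOU

W(22): 22+2=24 → Y
M(12): 12+2=14 → O
S(18): 18+2=20 → U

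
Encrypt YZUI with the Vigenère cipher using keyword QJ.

OIKR

Repeat the key across the message: QJQJ
Y(24)+Q(16): 40≡14 → O
Z(25)+J(9): 34≡8 → I
U(20)+Q(16): 36≡10 → K
I(8)+J(9): 17 → R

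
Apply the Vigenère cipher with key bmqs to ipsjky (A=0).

jbiblk

Repeat the key across the message: bmqsbm
i(8)+b(1): 9 → j
p(15)+m(12): 27≡1 → b
s(18)+q(16): 34≡8 → i
j(9)+s(18): 27≡1 → b
k(10)+b(1): 11 → l
y(24)+m(12): 36≡10 → k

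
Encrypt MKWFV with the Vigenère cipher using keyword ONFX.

AXBCJ

Repeat the key across the message: ONFXO
M(12)+O(14): 26≡0 → A
K(10)+N(13): 23 → X
W(22)+F(5): 27≡1 → B
F(5)+X(23): 28≡2 → C
V(21)+O(14): 35≡9 → J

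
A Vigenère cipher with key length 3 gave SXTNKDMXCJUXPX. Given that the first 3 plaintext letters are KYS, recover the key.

Subtract each crib letter from the matching ciphertext letter (mod 26):
S(18)−K(10)=8 → I
X(23)−Y(24)=-1≡25 → Z
T(19)−S(18)=1 → B

IZB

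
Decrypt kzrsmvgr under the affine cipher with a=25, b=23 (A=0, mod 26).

nygflcrg

The inverse of 25 mod 26 is 25, since 25·25=625≡1. Apply D(y)=25·(y−23) mod 26:
k(10): 25·(10−23)=-325≡13 → n
z(25): 25·(25−23)=50≡24 → y
r(17): 25·(17−23)=-150≡6 → g
s(18): 25·(18−23)=-125≡5 → f
m(12): 25·(12−23)=-275≡11 → l
v(21): 25·(21−23)=-50≡2 → c
g(6): 25·(6−23)=-425≡17 → r
r(17): 25·(17−23)=-150≡6 → g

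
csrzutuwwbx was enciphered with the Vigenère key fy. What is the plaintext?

Repeat the key across the ciphertext: fyfyfyfyfyf
c(2)−f(5): -3≡23 → x
s(18)−y(24): -6≡20 → u
r(17)−f(5): 12 → m
z(25)−y(24): 1 → b
u(20)−f(5): 15 → p
t(19)−y(24): -5≡21 → v
u(20)−f(5): 15 → p
w(22)−y(24): -2≡24 → y
w(22)−f(5): 17 → r
b(1)−y(24): -23≡3 → d
x(23)−f(5): 18 → s

xumbpvpyrds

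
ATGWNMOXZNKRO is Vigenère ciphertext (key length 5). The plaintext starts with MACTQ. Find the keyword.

OTEDX

Subtract each crib letter from the matching ciphertext letter (mod 26):
A(0)−M(12)=-12≡14 → O
T(19)−A(0)=19 → T
G(6)−C(2)=4 → E
W(22)−T(19)=3 → D
N(13)−Q(16)=-3≡23 → X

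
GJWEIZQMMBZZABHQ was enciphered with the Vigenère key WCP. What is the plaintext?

Repeat the key across the ciphertext: WCPWCPWCPWCPWCPW
G(6)−W(22): -16≡10 → K
J(9)−C(2): 7 → H
W(22)−P(15): 7 → H
E(4)−W(22): -18≡8 → I
I(8)−C(2): 6 → G
Z(25)−P(15): 10 → K
Q(16)−W(22): -6≡20 → U
M(12)−C(2): 10 → K
M(12)−P(15): -3≡23 → X
B(1)−W(22): -21≡5 → F
Z(25)−C(2): 23 → X
Z(25)−P(15): 10 → K
A(0)−W(22): -22≡4 → E
B(1)−C(2): -1≡25 → Z
H(7)−P(15): -8≡18 → S
Q(16)−W(22): -6≡20 → U

KHHIGKUKXFXKEZSU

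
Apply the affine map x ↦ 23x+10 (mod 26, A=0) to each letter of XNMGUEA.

X(23): 23·23+10=539≡19 → T
N(13): 23·13+10=309≡23 → X
M(12): 23·12+10=286≡0 → A
G(6): 23·6+10=148≡18 → S
U(20): 23·20+10=470≡2 → C
E(4): 23·4+10=102≡24 → Y
A(0): 23·0+10=10 → K

TXASCYK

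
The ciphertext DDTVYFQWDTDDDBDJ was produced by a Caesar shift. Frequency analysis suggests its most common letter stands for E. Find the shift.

25

The most frequent ciphertext letter is D (appears 7 times).
D is position 3; E is position 4.
Shift = -1≡25.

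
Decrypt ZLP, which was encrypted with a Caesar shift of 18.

Z(25): 25−18=7 → H
L(11): 11−18=-7≡19 → T
P(15): 15−18=-3≡23 → X

HTX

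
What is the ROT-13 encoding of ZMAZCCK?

Z(25): 25+13=38≡12 → M
M(12): 12+13=25 → Z
A(0): 0+13=13 → N
Z(25): 25+13=38≡12 → M
C(2): 2+13=15 → P
C(2): 2+13=15 → P
K(10): 10+13=23 → X

MZNMPPX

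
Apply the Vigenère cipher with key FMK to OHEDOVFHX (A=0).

Repeat the key across the message: FMKFMKFMK
O(14)+F(5): 19 → T
H(7)+M(12): 19 → T
E(4)+K(10): 14 → O
D(3)+F(5): 8 → I
O(14)+M(12): 26≡0 → A
V(21)+K(10): 31≡5 → F
F(5)+F(5): 10 → K
H(7)+M(12): 19 → T
X(23)+K(10): 33≡7 → H

TTOIAFKTH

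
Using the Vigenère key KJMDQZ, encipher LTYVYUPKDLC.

VCKYOTZTPOS

Repeat the key across the message: KJMDQZKJMDQ
L(11)+K(10): 21 → V
T(19)+J(9): 28≡2 → C
Y(24)+M(12): 36≡10 → K
V(21)+D(3): 24 → Y
Y(24)+Q(16): 40≡14 → O
U(20)+Z(25): 45≡19 → T
P(15)+K(10): 25 → Z
K(10)+J(9): 19 → T
D(3)+M(12): 15 → P
L(11)+D(3): 14 → O
C(2)+Q(16): 18 → S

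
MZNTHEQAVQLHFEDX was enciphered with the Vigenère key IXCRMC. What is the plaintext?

ECLCVCIDTZZFXHBG

Repeat the key across the ciphertext: IXCRMCIXCRMCIXCR
M(12)−I(8): 4 → E
Z(25)−X(23): 2 → C
N(13)−C(2): 11 → L
T(19)−R(17): 2 → C
H(7)−M(12): -5≡21 → V
E(4)−C(2): 2 → C
Q(16)−I(8): 8 → I
A(0)−X(23): -23≡3 → D
V(21)−C(2): 19 → T
Q(16)−R(17): -1≡25 → Z
L(11)−M(12): -1≡25 → Z
H(7)−C(2): 5 → F
F(5)−I(8): -3≡23 → X
E(4)−X(23): -19≡7 → H
D(3)−C(2): 1 → B
X(23)−R(17): 6 → G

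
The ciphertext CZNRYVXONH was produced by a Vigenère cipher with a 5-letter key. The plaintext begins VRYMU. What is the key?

Subtract each crib letter from the matching ciphertext letter (mod 26):
C(2)−V(21)=-19≡7 → H
Z(25)−R(17)=8 → I
N(13)−Y(24)=-11≡15 → P
R(17)−M(12)=5 → F
Y(24)−U(20)=4 → E

HIPFE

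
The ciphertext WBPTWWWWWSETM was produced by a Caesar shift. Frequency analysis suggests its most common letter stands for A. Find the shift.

22

The most frequent ciphertext letter is W (appears 6 times).
W is position 22; A is position 0.
Shift = 22.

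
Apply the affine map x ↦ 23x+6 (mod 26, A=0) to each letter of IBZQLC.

IDJKZA

I(8): 23·8+6=190≡8 → I
B(1): 23·1+6=29≡3 → D
Z(25): 23·25+6=581≡9 → J
Q(16): 23·16+6=374≡10 → K
L(11): 23·11+6=259≡25 → Z
C(2): 23·2+6=52≡0 → A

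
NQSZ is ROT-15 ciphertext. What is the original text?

YBDK

N(13): 13−15=-2≡24 → Y
Q(16): 16−15=1 → B
S(18): 18−15=3 → D
Z(25): 25−15=10 → K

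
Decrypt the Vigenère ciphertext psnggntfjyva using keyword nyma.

Repeat the key across the ciphertext: nymanymanyma
p(15)−n(13): 2 → c
s(18)−y(24): -6≡20 → u
n(13)−m(12): 1 → b
g(6)−a(0): 6 → g
g(6)−n(13): -7≡19 → t
n(13)−y(24): -11≡15 → p
t(19)−m(12): 7 → h
f(5)−a(0): 5 → f
j(9)−n(13): -4≡22 → w
y(24)−y(24): 0 → a
v(21)−m(12): 9 → j
a(0)−a(0): 0 → a

cubgtphfwaja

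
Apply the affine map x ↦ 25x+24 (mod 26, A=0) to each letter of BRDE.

XHVU

B(1): 25·1+24=49≡23 → X
R(17): 25·17+24=449≡7 → H
D(3): 25·3+24=99≡21 → V
E(4): 25·4+24=124≡20 → U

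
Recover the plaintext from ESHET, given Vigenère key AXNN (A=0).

EVURT

Repeat the key across the ciphertext: AXNNA
E(4)−A(0): 4 → E
S(18)−X(23): -5≡21 → V
H(7)−N(13): -6≡20 → U
E(4)−N(13): -9≡17 → R
T(19)−A(0): 19 → T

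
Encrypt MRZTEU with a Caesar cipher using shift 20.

GLTNYO

M(12): 12+20=32≡6 → G
R(17): 17+20=37≡11 → L
Z(25): 25+20=45≡19 → T
T(19): 19+20=39≡13 → N
E(4): 4+20=24 → Y
U(20): 20+20=40≡14 → O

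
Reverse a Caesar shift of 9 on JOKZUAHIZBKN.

J(9): 9−9=0 → A
O(14): 14−9=5 → F
K(10): 10−9=1 → B
Z(25): 25−9=16 → Q
U(20): 20−9=11 → L
A(0): 0−9=-9≡17 → R
H(7): 7−9=-2≡24 → Y
I(8): 8−9=-1≡25 → Z
Z(25): 25−9=16 → Q
B(1): 1−9=-8≡18 → S
K(10): 10−9=1 → B
N(13): 13−9=4 → E

AFBQLRYZQSBE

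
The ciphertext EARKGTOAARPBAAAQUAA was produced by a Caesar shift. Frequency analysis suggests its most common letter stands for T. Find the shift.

The most frequent ciphertext letter is A (appears 8 times).
A is position 0; T is position 19.
Shift = -19≡7.

7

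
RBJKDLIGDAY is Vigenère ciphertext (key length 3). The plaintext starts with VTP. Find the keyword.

WIU

Subtract each crib letter from the matching ciphertext letter (mod 26):
R(17)−V(21)=-4≡22 → W
B(1)−T(19)=-18≡8 → I
J(9)−P(15)=-6≡20 → U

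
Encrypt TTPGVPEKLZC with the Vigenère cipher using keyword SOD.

LHSYJSWYORQ

Repeat the key across the message: SODSODSODSO
T(19)+S(18): 37≡11 → L
T(19)+O(14): 33≡7 → H
P(15)+D(3): 18 → S
G(6)+S(18): 24 → Y
V(21)+O(14): 35≡9 → J
P(15)+D(3): 18 → S
E(4)+S(18): 22 → W
K(10)+O(14): 24 → Y
L(11)+D(3): 14 → O
Z(25)+S(18): 43≡17 → R
C(2)+O(14): 16 → Q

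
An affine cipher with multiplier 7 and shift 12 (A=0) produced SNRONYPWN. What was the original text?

MPXEPYTUP

The inverse of 7 mod 26 is 15, since 7·15=105≡1. Apply D(y)=15·(y−12) mod 26:
S(18): 15·(18−12)=90≡12 → M
N(13): 15·(13−12)=15 → P
R(17): 15·(17−12)=75≡23 → X
O(14): 15·(14−12)=30≡4 → E
N(13): 15·(13−12)=15 → P
Y(24): 15·(24−12)=180≡24 → Y
P(15): 15·(15−12)=45≡19 → T
W(22): 15·(22−12)=150≡20 → U
N(13): 15·(13−12)=15 → P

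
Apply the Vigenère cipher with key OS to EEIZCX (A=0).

SWWRQP

Repeat the key across the message: OSOSOS
E(4)+O(14): 18 → S
E(4)+S(18): 22 → W
I(8)+O(14): 22 → W
Z(25)+S(18): 43≡17 → R
C(2)+O(14): 16 → Q
X(23)+S(18): 41≡15 → P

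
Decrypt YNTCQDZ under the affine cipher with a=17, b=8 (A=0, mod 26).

The inverse of 17 mod 26 is 23, since 17·23=391≡1. Apply D(y)=23·(y−8) mod 26:
Y(24): 23·(24−8)=368≡4 → E
N(13): 23·(13−8)=115≡11 → L
T(19): 23·(19−8)=253≡19 → T
C(2): 23·(2−8)=-138≡18 → S
Q(16): 23·(16−8)=184≡2 → C
D(3): 23·(3−8)=-115≡15 → P
Z(25): 23·(25−8)=391≡1 → B

ELTSCPB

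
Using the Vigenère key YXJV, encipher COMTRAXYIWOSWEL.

ALVOPXGTGTXNUBU

Repeat the key across the message: YXJVYXJVYXJVYXJ
C(2)+Y(24): 26≡0 → A
O(14)+X(23): 37≡11 → L
M(12)+J(9): 21 → V
T(19)+V(21): 40≡14 → O
R(17)+Y(24): 41≡15 → P
A(0)+X(23): 23 → X
X(23)+J(9): 32≡6 → G
Y(24)+V(21): 45≡19 → T
I(8)+Y(24): 32≡6 → G
W(22)+X(23): 45≡19 → T
O(14)+J(9): 23 → X
S(18)+V(21): 39≡13 → N
W(22)+Y(24): 46≡20 → U
E(4)+X(23): 27≡1 → B
L(11)+J(9): 20 → U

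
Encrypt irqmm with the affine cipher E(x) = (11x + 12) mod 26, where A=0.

wrgoo

i(8): 11·8+12=100≡22 → w
r(17): 11·17+12=199≡17 → r
q(16): 11·16+12=188≡6 → g
m(12): 11·12+12=144≡14 → o
m(12): 11·12+12=144≡14 → o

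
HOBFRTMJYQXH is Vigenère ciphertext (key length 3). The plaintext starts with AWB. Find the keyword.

Subtract each crib letter from the matching ciphertext letter (mod 26):
H(7)−A(0)=7 → H
O(14)−W(22)=-8≡18 → S
B(1)−B(1)=0 → A

HSA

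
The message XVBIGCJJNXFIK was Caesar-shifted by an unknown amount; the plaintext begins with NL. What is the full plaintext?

NLRYWSZZDNVYA

From the crib: X(23)−N(13)=10, so the shift is 10.
Subtract 10 from each ciphertext letter:
X(23): 23−10=13 → N
V(21): 21−10=11 → L
B(1): 1−10=-9≡17 → R
I(8): 8−10=-2≡24 → Y
G(6): 6−10=-4≡22 → W
C(2): 2−10=-8≡18 → S
J(9): 9−10=-1≡25 → Z
J(9): 9−10=-1≡25 → Z
N(13): 13−10=3 → D
X(23): 23−10=13 → N
F(5): 5−10=-5≡21 → V
I(8): 8−10=-2≡24 → Y
K(10): 10−10=0 → A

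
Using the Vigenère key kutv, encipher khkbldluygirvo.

ubdwvxepiabmfi

Repeat the key across the message: kutvkutvkutvku
k(10)+k(10): 20 → u
h(7)+u(20): 27≡1 → b
k(10)+t(19): 29≡3 → d
b(1)+v(21): 22 → w
l(11)+k(10): 21 → v
d(3)+u(20): 23 → x
l(11)+t(19): 30≡4 → e
u(20)+v(21): 41≡15 → p
y(24)+k(10): 34≡8 → i
g(6)+u(20): 26≡0 → a
i(8)+t(19): 27≡1 → b
r(17)+v(21): 38≡12 → m
v(21)+k(10): 31≡5 → f
o(14)+u(20): 34≡8 → i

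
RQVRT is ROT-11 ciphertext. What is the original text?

GFKGI

R(17): 17−11=6 → G
Q(16): 16−11=5 → F
V(21): 21−11=10 → K
R(17): 17−11=6 → G
T(19): 19−11=8 → I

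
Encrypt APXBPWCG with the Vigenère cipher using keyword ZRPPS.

Repeat the key across the message: ZRPPSZRP
A(0)+Z(25): 25 → Z
P(15)+R(17): 32≡6 → G
X(23)+P(15): 38≡12 → M
B(1)+P(15): 16 → Q
P(15)+S(18): 33≡7 → H
W(22)+Z(25): 47≡21 → V
C(2)+R(17): 19 → T
G(6)+P(15): 21 → V

ZGMQHVTV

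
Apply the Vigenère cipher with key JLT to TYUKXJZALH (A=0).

Repeat the key across the message: JLTJLTJLTJ
T(19)+J(9): 28≡2 → C
Y(24)+L(11): 35≡9 → J
U(20)+T(19): 39≡13 → N
K(10)+J(9): 19 → T
X(23)+L(11): 34≡8 → I
J(9)+T(19): 28≡2 → C
Z(25)+J(9): 34≡8 → I
A(0)+L(11): 11 → L
L(11)+T(19): 30≡4 → E
H(7)+J(9): 16 → Q

CJNTICILEQ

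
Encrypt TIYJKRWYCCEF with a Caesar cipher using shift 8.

BQGRSZEGKKMN

T(19): 19+8=27≡1 → B
I(8): 8+8=16 → Q
Y(24): 24+8=32≡6 → G
J(9): 9+8=17 → R
K(10): 10+8=18 → S
R(17): 17+8=25 → Z
W(22): 22+8=30≡4 → E
Y(24): 24+8=32≡6 → G
C(2): 2+8=10 → K
C(2): 2+8=10 → K
E(4): 4+8=12 → M
F(5): 5+8=13 → N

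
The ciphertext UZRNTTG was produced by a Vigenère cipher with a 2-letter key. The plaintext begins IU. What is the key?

MF

Subtract each crib letter from the matching ciphertext letter (mod 26):
U(20)−I(8)=12 → M
Z(25)−U(20)=5 → F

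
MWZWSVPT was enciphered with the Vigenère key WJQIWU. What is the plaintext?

Repeat the key across the ciphertext: WJQIWUWJ
M(12)−W(22): -10≡16 → Q
W(22)−J(9): 13 → N
Z(25)−Q(16): 9 → J
W(22)−I(8): 14 → O
S(18)−W(22): -4≡22 → W
V(21)−U(20): 1 → B
P(15)−W(22): -7≡19 → T
T(19)−J(9): 10 → K

QNJOWBTK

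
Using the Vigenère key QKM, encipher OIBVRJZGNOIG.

Repeat the key across the message: QKMQKMQKMQKM
O(14)+Q(16): 30≡4 → E
I(8)+K(10): 18 → S
B(1)+M(12): 13 → N
V(21)+Q(16): 37≡11 → L
R(17)+K(10): 27≡1 → B
J(9)+M(12): 21 → V
Z(25)+Q(16): 41≡15 → P
G(6)+K(10): 16 → Q
N(13)+M(12): 25 → Z
O(14)+Q(16): 30≡4 → E
I(8)+K(10): 18 → S
G(6)+M(12): 18 → S

ESNLBVPQZESS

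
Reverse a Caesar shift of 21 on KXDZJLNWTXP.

PCIEOQSBYCU

K(10): 10−21=-11≡15 → P
X(23): 23−21=2 → C
D(3): 3−21=-18≡8 → I
Z(25): 25−21=4 → E
J(9): 9−21=-12≡14 → O
L(11): 11−21=-10≡16 → Q
N(13): 13−21=-8≡18 → S
W(22): 22−21=1 → B
T(19): 19−21=-2≡24 → Y
X(23): 23−21=2 → C
P(15): 15−21=-6≡20 → U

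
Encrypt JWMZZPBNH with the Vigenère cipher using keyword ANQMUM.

Repeat the key across the message: ANQMUMANQ
J(9)+A(0): 9 → J
W(22)+N(13): 35≡9 → J
M(12)+Q(16): 28≡2 → C
Z(25)+M(12): 37≡11 → L
Z(25)+U(20): 45≡19 → T
P(15)+M(12): 27≡1 → B
B(1)+A(0): 1 → B
N(13)+N(13): 26≡0 → A
H(7)+Q(16): 23 → X

JJCLTBBAX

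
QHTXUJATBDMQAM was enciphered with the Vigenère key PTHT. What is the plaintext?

Repeat the key across the ciphertext: PTHTPTHTPTHTPT
Q(16)−P(15): 1 → B
H(7)−T(19): -12≡14 → O
T(19)−H(7): 12 → M
X(23)−T(19): 4 → E
U(20)−P(15): 5 → F
J(9)−T(19): -10≡16 → Q
A(0)−H(7): -7≡19 → T
T(19)−T(19): 0 → A
B(1)−P(15): -14≡12 → M
D(3)−T(19): -16≡10 → K
M(12)−H(7): 5 → F
Q(16)−T(19): -3≡23 → X
A(0)−P(15): -15≡11 → L
M(12)−T(19): -7≡19 → T

BOMEFQTAMKFXLT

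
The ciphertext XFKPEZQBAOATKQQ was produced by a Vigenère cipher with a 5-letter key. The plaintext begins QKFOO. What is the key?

Subtract each crib letter from the matching ciphertext letter (mod 26):
X(23)−Q(16)=7 → H
F(5)−K(10)=-5≡21 → V
K(10)−F(5)=5 → F
P(15)−O(14)=1 → B
E(4)−O(14)=-10≡16 → Q

HVFBQ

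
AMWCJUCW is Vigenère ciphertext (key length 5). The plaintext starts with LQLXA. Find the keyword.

Subtract each crib letter from the matching ciphertext letter (mod 26):
A(0)−L(11)=-11≡15 → P
M(12)−Q(16)=-4≡22 → W
W(22)−L(11)=11 → L
C(2)−X(23)=-21≡5 → F
J(9)−A(0)=9 → J

PWLFJ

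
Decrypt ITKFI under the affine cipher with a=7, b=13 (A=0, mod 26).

The inverse of 7 mod 26 is 15, since 7·15=105≡1. Apply D(y)=15·(y−13) mod 26:
I(8): 15·(8−13)=-75≡3 → D
T(19): 15·(19−13)=90≡12 → M
K(10): 15·(10−13)=-45≡7 → H
F(5): 15·(5−13)=-120≡10 → K
I(8): 15·(8−13)=-75≡3 → D

DMHKD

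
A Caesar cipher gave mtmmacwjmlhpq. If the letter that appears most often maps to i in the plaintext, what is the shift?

4

The most frequent ciphertext letter is m (appears 4 times).
m is position 12; i is position 8.
Shift = 4.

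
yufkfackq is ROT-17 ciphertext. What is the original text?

y(24): 24−17=7 → h
u(20): 20−17=3 → d
f(5): 5−17=-12≡14 → o
k(10): 10−17=-7≡19 → t
f(5): 5−17=-12≡14 → o
a(0): 0−17=-17≡9 → j
c(2): 2−17=-15≡11 → l
k(10): 10−17=-7≡19 → t
q(16): 16−17=-1≡25 → z

hdotojltz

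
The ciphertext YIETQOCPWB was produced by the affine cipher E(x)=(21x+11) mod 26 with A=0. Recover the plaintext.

The inverse of 21 mod 26 is 5, since 21·5=105≡1. Apply D(y)=5·(y−11) mod 26:
Y(24): 5·(24−11)=65≡13 → N
I(8): 5·(8−11)=-15≡11 → L
E(4): 5·(4−11)=-35≡17 → R
T(19): 5·(19−11)=40≡14 → O
Q(16): 5·(16−11)=25 → Z
O(14): 5·(14−11)=15 → P
C(2): 5·(2−11)=-45≡7 → H
P(15): 5·(15−11)=20 → U
W(22): 5·(22−11)=55≡3 → D
B(1): 5·(1−11)=-50≡2 → C

NLROZPHUDC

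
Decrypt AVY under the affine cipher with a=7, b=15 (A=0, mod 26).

JMF

The inverse of 7 mod 26 is 15, since 7·15=105≡1. Apply D(y)=15·(y−15) mod 26:
A(0): 15·(0−15)=-225≡9 → J
V(21): 15·(21−15)=90≡12 → M
Y(24): 15·(24−15)=135≡5 → F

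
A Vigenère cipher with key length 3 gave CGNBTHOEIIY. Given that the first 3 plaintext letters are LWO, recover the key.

Subtract each crib letter from the matching ciphertext letter (mod 26):
C(2)−L(11)=-9≡17 → R
G(6)−W(22)=-16≡10 → K
N(13)−O(14)=-1≡25 → Z

RKZ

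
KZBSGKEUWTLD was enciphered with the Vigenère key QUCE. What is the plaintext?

UFZOQQCQGZJZ

Repeat the key across the ciphertext: QUCEQUCEQUCE
K(10)−Q(16): -6≡20 → U
Z(25)−U(20): 5 → F
B(1)−C(2): -1≡25 → Z
S(18)−E(4): 14 → O
G(6)−Q(16): -10≡16 → Q
K(10)−U(20): -10≡16 → Q
E(4)−C(2): 2 → C
U(20)−E(4): 16 → Q
W(22)−Q(16): 6 → G
T(19)−U(20): -1≡25 → Z
L(11)−C(2): 9 → J
D(3)−E(4): -1≡25 → Z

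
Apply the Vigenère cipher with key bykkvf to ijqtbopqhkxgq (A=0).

jhadwtqoruslr

Repeat the key across the message: bykkvfbykkvfb
i(8)+b(1): 9 → j
j(9)+y(24): 33≡7 → h
q(16)+k(10): 26≡0 → a
t(19)+k(10): 29≡3 → d
b(1)+v(21): 22 → w
o(14)+f(5): 19 → t
p(15)+b(1): 16 → q
q(16)+y(24): 40≡14 → o
h(7)+k(10): 17 → r
k(10)+k(10): 20 → u
x(23)+v(21): 44≡18 → s
g(6)+f(5): 11 → l
q(16)+b(1): 17 → r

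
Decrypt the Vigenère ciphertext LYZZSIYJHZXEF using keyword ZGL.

Repeat the key across the ciphertext: ZGLZGLZGLZGLZ
L(11)−Z(25): -14≡12 → M
Y(24)−G(6): 18 → S
Z(25)−L(11): 14 → O
Z(25)−Z(25): 0 → A
S(18)−G(6): 12 → M
I(8)−L(11): -3≡23 → X
Y(24)−Z(25): -1≡25 → Z
J(9)−G(6): 3 → D
H(7)−L(11): -4≡22 → W
Z(25)−Z(25): 0 → A
X(23)−G(6): 17 → R
E(4)−L(11): -7≡19 → T
F(5)−Z(25): -20≡6 → G

MSOAMXZDWARTG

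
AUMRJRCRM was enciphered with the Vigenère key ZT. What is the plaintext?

Repeat the key across the ciphertext: ZTZTZTZTZ
A(0)−Z(25): -25≡1 → B
U(20)−T(19): 1 → B
M(12)−Z(25): -13≡13 → N
R(17)−T(19): -2≡24 → Y
J(9)−Z(25): -16≡10 → K
R(17)−T(19): -2≡24 → Y
C(2)−Z(25): -23≡3 → D
R(17)−T(19): -2≡24 → Y
M(12)−Z(25): -13≡13 → N

BBNYKYDYN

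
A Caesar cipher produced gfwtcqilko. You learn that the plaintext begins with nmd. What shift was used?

19

From the crib: g(6)−n(13)=-7≡19, so the shift is 19.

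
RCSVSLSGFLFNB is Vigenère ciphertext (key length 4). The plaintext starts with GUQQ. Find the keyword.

Subtract each crib letter from the matching ciphertext letter (mod 26):
R(17)−G(6)=11 → L
C(2)−U(20)=-18≡8 → I
S(18)−Q(16)=2 → C
V(21)−Q(16)=5 → F

LICF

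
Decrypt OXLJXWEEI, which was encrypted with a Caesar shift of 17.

XGUSGFNNR

O(14): 14−17=-3≡23 → X
X(23): 23−17=6 → G
L(11): 11−17=-6≡20 → U
J(9): 9−17=-8≡18 → S
X(23): 23−17=6 → G
W(22): 22−17=5 → F
E(4): 4−17=-13≡13 → N
E(4): 4−17=-13≡13 → N
I(8): 8−17=-9≡17 → R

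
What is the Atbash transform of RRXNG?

IICMT

R(17) → I(8)
R(17) → I(8)
X(23) → C(2)
N(13) → M(12)
G(6) → T(19)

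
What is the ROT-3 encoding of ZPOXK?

CSRAN

Z(25): 25+3=28≡2 → C
P(15): 15+3=18 → S
O(14): 14+3=17 → R
X(23): 23+3=26≡0 → A
K(10): 10+3=13 → N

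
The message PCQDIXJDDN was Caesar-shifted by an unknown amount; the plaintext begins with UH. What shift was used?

From the crib: P(15)−U(20)=-5≡21, so the shift is 21.

21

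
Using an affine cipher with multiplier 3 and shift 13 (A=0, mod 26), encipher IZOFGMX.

LKDCFXE

I(8): 3·8+13=37≡11 → L
Z(25): 3·25+13=88≡10 → K
O(14): 3·14+13=55≡3 → D
F(5): 3·5+13=28≡2 → C
G(6): 3·6+13=31≡5 → F
M(12): 3·12+13=49≡23 → X
X(23): 3·23+13=82≡4 → E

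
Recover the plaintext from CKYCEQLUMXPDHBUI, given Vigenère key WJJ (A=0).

Repeat the key across the ciphertext: WJJWJJWJJWJJWJJW
C(2)−W(22): -20≡6 → G
K(10)−J(9): 1 → B
Y(24)−J(9): 15 → P
C(2)−W(22): -20≡6 → G
E(4)−J(9): -5≡21 → V
Q(16)−J(9): 7 → H
L(11)−W(22): -11≡15 → P
U(20)−J(9): 11 → L
M(12)−J(9): 3 → D
X(23)−W(22): 1 → B
P(15)−J(9): 6 → G
D(3)−J(9): -6≡20 → U
H(7)−W(22): -15≡11 → L
B(1)−J(9): -8≡18 → S
U(20)−J(9): 11 → L
I(8)−W(22): -14≡12 → M

GBPGVHPLDBGULSLM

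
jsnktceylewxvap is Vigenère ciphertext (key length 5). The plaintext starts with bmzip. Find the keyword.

Subtract each crib letter from the matching ciphertext letter (mod 26):
j(9)−b(1)=8 → i
s(18)−m(12)=6 → g
n(13)−z(25)=-12≡14 → o
k(10)−i(8)=2 → c
t(19)−p(15)=4 → e

igoce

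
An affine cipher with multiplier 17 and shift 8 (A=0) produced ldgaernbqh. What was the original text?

The inverse of 17 mod 26 is 23, since 17·23=391≡1. Apply D(y)=23·(y−8) mod 26:
l(11): 23·(11−8)=69≡17 → r
d(3): 23·(3−8)=-115≡15 → p
g(6): 23·(6−8)=-46≡6 → g
a(0): 23·(0−8)=-184≡24 → y
e(4): 23·(4−8)=-92≡12 → m
r(17): 23·(17−8)=207≡25 → z
n(13): 23·(13−8)=115≡11 → l
b(1): 23·(1−8)=-161≡21 → v
q(16): 23·(16−8)=184≡2 → c
h(7): 23·(7−8)=-23≡3 → d

rpgymzlvcd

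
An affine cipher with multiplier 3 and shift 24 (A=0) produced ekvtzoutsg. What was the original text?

The inverse of 3 mod 26 is 9, since 3·9=27≡1. Apply D(y)=9·(y−24) mod 26:
e(4): 9·(4−24)=-180≡2 → c
k(10): 9·(10−24)=-126≡4 → e
v(21): 9·(21−24)=-27≡25 → z
t(19): 9·(19−24)=-45≡7 → h
z(25): 9·(25−24)=9 → j
o(14): 9·(14−24)=-90≡14 → o
u(20): 9·(20−24)=-36≡16 → q
t(19): 9·(19−24)=-45≡7 → h
s(18): 9·(18−24)=-54≡24 → y
g(6): 9·(6−24)=-162≡20 → u

cezhjoqhyu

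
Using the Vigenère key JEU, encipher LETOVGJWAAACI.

Repeat the key across the message: JEUJEUJEUJEUJ
L(11)+J(9): 20 → U
E(4)+E(4): 8 → I
T(19)+U(20): 39≡13 → N
O(14)+J(9): 23 → X
V(21)+E(4): 25 → Z
G(6)+U(20): 26≡0 → A
J(9)+J(9): 18 → S
W(22)+E(4): 26≡0 → A
A(0)+U(20): 20 → U
A(0)+J(9): 9 → J
A(0)+E(4): 4 → E
C(2)+U(20): 22 → W
I(8)+J(9): 17 → R

UINXZASAUJEWR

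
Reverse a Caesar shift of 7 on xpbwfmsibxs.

x(23): 23−7=16 → q
p(15): 15−7=8 → i
b(1): 1−7=-6≡20 → u
w(22): 22−7=15 → p
f(5): 5−7=-2≡24 → y
m(12): 12−7=5 → f
s(18): 18−7=11 → l
i(8): 8−7=1 → b
b(1): 1−7=-6≡20 → u
x(23): 23−7=16 → q
s(18): 18−7=11 → l

qiupyflbuql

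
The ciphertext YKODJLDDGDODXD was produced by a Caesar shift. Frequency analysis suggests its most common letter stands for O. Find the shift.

The most frequent ciphertext letter is D (appears 6 times).
D is position 3; O is position 14.
Shift = -11≡15.

15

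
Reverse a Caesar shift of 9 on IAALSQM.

ZRRCJHD

I(8): 8−9=-1≡25 → Z
A(0): 0−9=-9≡17 → R
A(0): 0−9=-9≡17 → R
L(11): 11−9=2 → C
S(18): 18−9=9 → J
Q(16): 16−9=7 → H
M(12): 12−9=3 → D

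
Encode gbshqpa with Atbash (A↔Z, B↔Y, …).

g(6) → t(19)
b(1) → y(24)
s(18) → h(7)
h(7) → s(18)
q(16) → j(9)
p(15) → k(10)
a(0) → z(25)

tyhsjkz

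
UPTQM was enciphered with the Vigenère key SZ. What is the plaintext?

CQBRU

Repeat the key across the ciphertext: SZSZS
U(20)−S(18): 2 → C
P(15)−Z(25): -10≡16 → Q
T(19)−S(18): 1 → B
Q(16)−Z(25): -9≡17 → R
M(12)−S(18): -6≡20 → U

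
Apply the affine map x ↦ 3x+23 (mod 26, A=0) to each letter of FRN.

MWK

F(5): 3·5+23=38≡12 → M
R(17): 3·17+23=74≡22 → W
N(13): 3·13+23=62≡10 → K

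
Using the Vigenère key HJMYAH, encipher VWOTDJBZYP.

CFARDQIIKN

Repeat the key across the message: HJMYAHHJMY
V(21)+H(7): 28≡2 → C
W(22)+J(9): 31≡5 → F
O(14)+M(12): 26≡0 → A
T(19)+Y(24): 43≡17 → R
D(3)+A(0): 3 → D
J(9)+H(7): 16 → Q
B(1)+H(7): 8 → I
Z(25)+J(9): 34≡8 → I
Y(24)+M(12): 36≡10 → K
P(15)+Y(24): 39≡13 → N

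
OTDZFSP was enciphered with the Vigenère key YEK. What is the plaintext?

QPTBBIR

Repeat the key across the ciphertext: YEKYEKY
O(14)−Y(24): -10≡16 → Q
T(19)−E(4): 15 → P
D(3)−K(10): -7≡19 → T
Z(25)−Y(24): 1 → B
F(5)−E(4): 1 → B
S(18)−K(10): 8 → I
P(15)−Y(24): -9≡17 → R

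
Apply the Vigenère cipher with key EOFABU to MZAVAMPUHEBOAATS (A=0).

Repeat the key across the message: EOFABUEOFABUEOFA
M(12)+E(4): 16 → Q
Z(25)+O(14): 39≡13 → N
A(0)+F(5): 5 → F
V(21)+A(0): 21 → V
A(0)+B(1): 1 → B
M(12)+U(20): 32≡6 → G
P(15)+E(4): 19 → T
U(20)+O(14): 34≡8 → I
H(7)+F(5): 12 → M
E(4)+A(0): 4 → E
B(1)+B(1): 2 → C
O(14)+U(20): 34≡8 → I
A(0)+E(4): 4 → E
A(0)+O(14): 14 → O
T(19)+F(5): 24 → Y
S(18)+A(0): 18 → S

QNFVBGTIMECIEOYS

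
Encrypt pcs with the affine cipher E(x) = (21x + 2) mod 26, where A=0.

fsq

p(15): 21·15+2=317≡5 → f
c(2): 21·2+2=44≡18 → s
s(18): 21·18+2=380≡16 → q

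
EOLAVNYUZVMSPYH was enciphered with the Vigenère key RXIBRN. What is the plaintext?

Repeat the key across the ciphertext: RXIBRNRXIBRNRXI
E(4)−R(17): -13≡13 → N
O(14)−X(23): -9≡17 → R
L(11)−I(8): 3 → D
A(0)−B(1): -1≡25 → Z
V(21)−R(17): 4 → E
N(13)−N(13): 0 → A
Y(24)−R(17): 7 → H
U(20)−X(23): -3≡23 → X
Z(25)−I(8): 17 → R
V(21)−B(1): 20 → U
M(12)−R(17): -5≡21 → V
S(18)−N(13): 5 → F
P(15)−R(17): -2≡24 → Y
Y(24)−X(23): 1 → B
H(7)−I(8): -1≡25 → Z

NRDZEAHXRUVFYBZ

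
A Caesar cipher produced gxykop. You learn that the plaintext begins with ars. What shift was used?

6

From the crib: g(6)−a(0)=6, so the shift is 6.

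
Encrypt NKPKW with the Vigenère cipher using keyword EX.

Repeat the key across the message: EXEXE
N(13)+E(4): 17 → R
K(10)+X(23): 33≡7 → H
P(15)+E(4): 19 → T
K(10)+X(23): 33≡7 → H
W(22)+E(4): 26≡0 → A

RHTHA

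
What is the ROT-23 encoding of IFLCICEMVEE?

I(8): 8+23=31≡5 → F
F(5): 5+23=28≡2 → C
L(11): 11+23=34≡8 → I
C(2): 2+23=25 → Z
I(8): 8+23=31≡5 → F
C(2): 2+23=25 → Z
E(4): 4+23=27≡1 → B
M(12): 12+23=35≡9 → J
V(21): 21+23=44≡18 → S
E(4): 4+23=27≡1 → B
E(4): 4+23=27≡1 → B

FCIZFZBJSBB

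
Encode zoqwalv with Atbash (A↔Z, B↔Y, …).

z(25) → a(0)
o(14) → l(11)
q(16) → j(9)
w(22) → d(3)
a(0) → z(25)
l(11) → o(14)
v(21) → e(4)

aljdzoe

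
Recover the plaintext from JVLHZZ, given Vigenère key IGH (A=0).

Repeat the key across the ciphertext: IGHIGH
J(9)−I(8): 1 → B
V(21)−G(6): 15 → P
L(11)−H(7): 4 → E
H(7)−I(8): -1≡25 → Z
Z(25)−G(6): 19 → T
Z(25)−H(7): 18 → S

BPEZTS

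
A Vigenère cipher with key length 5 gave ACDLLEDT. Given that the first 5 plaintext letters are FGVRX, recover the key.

VWIUO

Subtract each crib letter from the matching ciphertext letter (mod 26):
A(0)−F(5)=-5≡21 → V
C(2)−G(6)=-4≡22 → W
D(3)−V(21)=-18≡8 → I
L(11)−R(17)=-6≡20 → U
L(11)−X(23)=-12≡14 → O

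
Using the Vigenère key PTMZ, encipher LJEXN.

ACQWC

Repeat the key across the message: PTMZP
L(11)+P(15): 26≡0 → A
J(9)+T(19): 28≡2 → C
E(4)+M(12): 16 → Q
X(23)+Z(25): 48≡22 → W
N(13)+P(15): 28≡2 → C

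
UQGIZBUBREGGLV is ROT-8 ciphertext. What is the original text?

U(20): 20−8=12 → M
Q(16): 16−8=8 → I
G(6): 6−8=-2≡24 → Y
I(8): 8−8=0 → A
Z(25): 25−8=17 → R
B(1): 1−8=-7≡19 → T
U(20): 20−8=12 → M
B(1): 1−8=-7≡19 → T
R(17): 17−8=9 → J
E(4): 4−8=-4≡22 → W
G(6): 6−8=-2≡24 → Y
G(6): 6−8=-2≡24 → Y
L(11): 11−8=3 → D
V(21): 21−8=13 → N

MIYARTMTJWYYDN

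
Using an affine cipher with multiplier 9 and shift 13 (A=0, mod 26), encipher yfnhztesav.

y(24): 9·24+13=229≡21 → v
f(5): 9·5+13=58≡6 → g
n(13): 9·13+13=130≡0 → a
h(7): 9·7+13=76≡24 → y
z(25): 9·25+13=238≡4 → e
t(19): 9·19+13=184≡2 → c
e(4): 9·4+13=49≡23 → x
s(18): 9·18+13=175≡19 → t
a(0): 9·0+13=13 → n
v(21): 9·21+13=202≡20 → u

vgayecxtnu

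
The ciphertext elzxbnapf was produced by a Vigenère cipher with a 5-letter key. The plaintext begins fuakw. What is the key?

Subtract each crib letter from the matching ciphertext letter (mod 26):
e(4)−f(5)=-1≡25 → z
l(11)−u(20)=-9≡17 → r
z(25)−a(0)=25 → z
x(23)−k(10)=13 → n
b(1)−w(22)=-21≡5 → f

zrznf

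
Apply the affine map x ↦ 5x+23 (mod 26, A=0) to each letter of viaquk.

ylxztv

v(21): 5·21+23=128≡24 → y
i(8): 5·8+23=63≡11 → l
a(0): 5·0+23=23 → x
q(16): 5·16+23=103≡25 → z
u(20): 5·20+23=123≡19 → t
k(10): 5·10+23=73≡21 → v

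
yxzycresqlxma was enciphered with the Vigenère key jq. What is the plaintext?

Repeat the key across the ciphertext: jqjqjqjqjqjqj
y(24)−j(9): 15 → p
x(23)−q(16): 7 → h
z(25)−j(9): 16 → q
y(24)−q(16): 8 → i
c(2)−j(9): -7≡19 → t
r(17)−q(16): 1 → b
e(4)−j(9): -5≡21 → v
s(18)−q(16): 2 → c
q(16)−j(9): 7 → h
l(11)−q(16): -5≡21 → v
x(23)−j(9): 14 → o
m(12)−q(16): -4≡22 → w
a(0)−j(9): -9≡17 → r

phqitbvchvowr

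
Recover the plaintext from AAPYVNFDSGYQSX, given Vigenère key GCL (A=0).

UYESTCZBHAWFMV

Repeat the key across the ciphertext: GCLGCLGCLGCLGC
A(0)−G(6): -6≡20 → U
A(0)−C(2): -2≡24 → Y
P(15)−L(11): 4 → E
Y(24)−G(6): 18 → S
V(21)−C(2): 19 → T
N(13)−L(11): 2 → C
F(5)−G(6): -1≡25 → Z
D(3)−C(2): 1 → B
S(18)−L(11): 7 → H
G(6)−G(6): 0 → A
Y(24)−C(2): 22 → W
Q(16)−L(11): 5 → F
S(18)−G(6): 12 → M
X(23)−C(2): 21 → V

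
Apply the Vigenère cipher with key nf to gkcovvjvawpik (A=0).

Repeat the key across the message: nfnfnfnfnfnfn
g(6)+n(13): 19 → t
k(10)+f(5): 15 → p
c(2)+n(13): 15 → p
o(14)+f(5): 19 → t
v(21)+n(13): 34≡8 → i
v(21)+f(5): 26≡0 → a
j(9)+n(13): 22 → w
v(21)+f(5): 26≡0 → a
a(0)+n(13): 13 → n
w(22)+f(5): 27≡1 → b
p(15)+n(13): 28≡2 → c
i(8)+f(5): 13 → n
k(10)+n(13): 23 → x

tpptiawanbcnx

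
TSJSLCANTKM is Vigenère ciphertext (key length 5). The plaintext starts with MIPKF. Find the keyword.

Subtract each crib letter from the matching ciphertext letter (mod 26):
T(19)−M(12)=7 → H
S(18)−I(8)=10 → K
J(9)−P(15)=-6≡20 → U
S(18)−K(10)=8 → I
L(11)−F(5)=6 → G

HKUIG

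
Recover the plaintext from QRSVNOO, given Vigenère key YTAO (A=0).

Repeat the key across the ciphertext: YTAOYTA
Q(16)−Y(24): -8≡18 → S
R(17)−T(19): -2≡24 → Y
S(18)−A(0): 18 → S
V(21)−O(14): 7 → H
N(13)−Y(24): -11≡15 → P
O(14)−T(19): -5≡21 → V
O(14)−A(0): 14 → O

SYSHPVO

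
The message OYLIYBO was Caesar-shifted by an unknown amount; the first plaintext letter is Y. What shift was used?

16

From the crib: O(14)−Y(24)=-10≡16, so the shift is 16.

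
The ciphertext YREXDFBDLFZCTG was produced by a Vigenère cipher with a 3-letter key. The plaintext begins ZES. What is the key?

Subtract each crib letter from the matching ciphertext letter (mod 26):
Y(24)−Z(25)=-1≡25 → Z
R(17)−E(4)=13 → N
E(4)−S(18)=-14≡12 → M

ZNM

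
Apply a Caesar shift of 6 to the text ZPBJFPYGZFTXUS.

Z(25): 25+6=31≡5 → F
P(15): 15+6=21 → V
B(1): 1+6=7 → H
J(9): 9+6=15 → P
F(5): 5+6=11 → L
P(15): 15+6=21 → V
Y(24): 24+6=30≡4 → E
G(6): 6+6=12 → M
Z(25): 25+6=31≡5 → F
F(5): 5+6=11 → L
T(19): 19+6=25 → Z
X(23): 23+6=29≡3 → D
U(20): 20+6=26≡0 → A
S(18): 18+6=24 → Y

FVHPLVEMFLZDAY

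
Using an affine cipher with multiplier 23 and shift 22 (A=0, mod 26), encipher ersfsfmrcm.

kxuhuhmxqm

e(4): 23·4+22=114≡10 → k
r(17): 23·17+22=413≡23 → x
s(18): 23·18+22=436≡20 → u
f(5): 23·5+22=137≡7 → h
s(18): 23·18+22=436≡20 → u
f(5): 23·5+22=137≡7 → h
m(12): 23·12+22=298≡12 → m
r(17): 23·17+22=413≡23 → x
c(2): 23·2+22=68≡16 → q
m(12): 23·12+22=298≡12 → m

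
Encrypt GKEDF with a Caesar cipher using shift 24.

G(6): 6+24=30≡4 → E
K(10): 10+24=34≡8 → I
E(4): 4+24=28≡2 → C
D(3): 3+24=27≡1 → B
F(5): 5+24=29≡3 → D

EICBD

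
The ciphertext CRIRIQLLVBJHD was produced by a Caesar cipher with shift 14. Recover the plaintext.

ODUDUCXXHNVTP

C(2): 2−14=-12≡14 → O
R(17): 17−14=3 → D
I(8): 8−14=-6≡20 → U
R(17): 17−14=3 → D
I(8): 8−14=-6≡20 → U
Q(16): 16−14=2 → C
L(11): 11−14=-3≡23 → X
L(11): 11−14=-3≡23 → X
V(21): 21−14=7 → H
B(1): 1−14=-13≡13 → N
J(9): 9−14=-5≡21 → V
H(7): 7−14=-7≡19 → T
D(3): 3−14=-11≡15 → P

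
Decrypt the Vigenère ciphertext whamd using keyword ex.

Repeat the key across the ciphertext: exexe
w(22)−e(4): 18 → s
h(7)−x(23): -16≡10 → k
a(0)−e(4): -4≡22 → w
m(12)−x(23): -11≡15 → p
d(3)−e(4): -1≡25 → z

skwpz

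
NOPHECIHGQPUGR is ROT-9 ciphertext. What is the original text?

EFGYVTZYXHGLXI

N(13): 13−9=4 → E
O(14): 14−9=5 → F
P(15): 15−9=6 → G
H(7): 7−9=-2≡24 → Y
E(4): 4−9=-5≡21 → V
C(2): 2−9=-7≡19 → T
I(8): 8−9=-1≡25 → Z
H(7): 7−9=-2≡24 → Y
G(6): 6−9=-3≡23 → X
Q(16): 16−9=7 → H
P(15): 15−9=6 → G
U(20): 20−9=11 → L
G(6): 6−9=-3≡23 → X
R(17): 17−9=8 → I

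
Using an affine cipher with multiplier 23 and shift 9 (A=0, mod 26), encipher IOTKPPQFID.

LTEFQQNULA

I(8): 23·8+9=193≡11 → L
O(14): 23·14+9=331≡19 → T
T(19): 23·19+9=446≡4 → E
K(10): 23·10+9=239≡5 → F
P(15): 23·15+9=354≡16 → Q
P(15): 23·15+9=354≡16 → Q
Q(16): 23·16+9=377≡13 → N
F(5): 23·5+9=124≡20 → U
I(8): 23·8+9=193≡11 → L
D(3): 23·3+9=78≡0 → A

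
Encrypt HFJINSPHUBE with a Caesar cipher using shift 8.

PNRQVAXPCJM

H(7): 7+8=15 → P
F(5): 5+8=13 → N
J(9): 9+8=17 → R
I(8): 8+8=16 → Q
N(13): 13+8=21 → V
S(18): 18+8=26≡0 → A
P(15): 15+8=23 → X
H(7): 7+8=15 → P
U(20): 20+8=28≡2 → C
B(1): 1+8=9 → J
E(4): 4+8=12 → M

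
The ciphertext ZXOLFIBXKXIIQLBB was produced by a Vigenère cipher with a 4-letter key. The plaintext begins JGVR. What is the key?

Subtract each crib letter from the matching ciphertext letter (mod 26):
Z(25)−J(9)=16 → Q
X(23)−G(6)=17 → R
O(14)−V(21)=-7≡19 → T
L(11)−R(17)=-6≡20 → U

QRTU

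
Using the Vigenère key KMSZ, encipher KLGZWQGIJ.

Repeat the key across the message: KMSZKMSZK
K(10)+K(10): 20 → U
L(11)+M(12): 23 → X
G(6)+S(18): 24 → Y
Z(25)+Z(25): 50≡24 → Y
W(22)+K(10): 32≡6 → G
Q(16)+M(12): 28≡2 → C
G(6)+S(18): 24 → Y
I(8)+Z(25): 33≡7 → H
J(9)+K(10): 19 → T

UXYYGCYHT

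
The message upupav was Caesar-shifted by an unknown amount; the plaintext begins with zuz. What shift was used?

From the crib: u(20)−z(25)=-5≡21, so the shift is 21.

21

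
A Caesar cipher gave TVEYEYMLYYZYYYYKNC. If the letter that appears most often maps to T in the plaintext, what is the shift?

5

The most frequent ciphertext letter is Y (appears 8 times).
Y is position 24; T is position 19.
Shift = 5.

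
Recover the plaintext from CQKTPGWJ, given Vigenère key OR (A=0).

OZWCBPIS

Repeat the key across the ciphertext: OROROROR
C(2)−O(14): -12≡14 → O
Q(16)−R(17): -1≡25 → Z
K(10)−O(14): -4≡22 → W
T(19)−R(17): 2 → C
P(15)−O(14): 1 → B
G(6)−R(17): -11≡15 → P
W(22)−O(14): 8 → I
J(9)−R(17): -8≡18 → S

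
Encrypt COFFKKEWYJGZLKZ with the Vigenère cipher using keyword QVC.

SJHVFMURAZBBBFB

Repeat the key across the message: QVCQVCQVCQVCQVC
C(2)+Q(16): 18 → S
O(14)+V(21): 35≡9 → J
F(5)+C(2): 7 → H
F(5)+Q(16): 21 → V
K(10)+V(21): 31≡5 → F
K(10)+C(2): 12 → M
E(4)+Q(16): 20 → U
W(22)+V(21): 43≡17 → R
Y(24)+C(2): 26≡0 → A
J(9)+Q(16): 25 → Z
G(6)+V(21): 27≡1 → B
Z(25)+C(2): 27≡1 → B
L(11)+Q(16): 27≡1 → B
K(10)+V(21): 31≡5 → F
Z(25)+C(2): 27≡1 → B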